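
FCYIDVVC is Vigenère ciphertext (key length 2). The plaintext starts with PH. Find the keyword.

Subtract each crib letter from the matching ciphertext letter (mod 26):
F(5)−P(15)=-10≡16 → Q
C(2)−H(7)=-5≡21 → V

QV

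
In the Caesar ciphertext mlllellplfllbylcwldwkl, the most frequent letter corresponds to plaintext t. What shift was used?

The most frequent ciphertext letter is l (appears 11 times).
l is position 11; t is position 19.
Shift = -8≡18.

18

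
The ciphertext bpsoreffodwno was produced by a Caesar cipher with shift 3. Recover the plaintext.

b(1): 1−3=-2≡24 → y
p(15): 15−3=12 → m
s(18): 18−3=15 → p
o(14): 14−3=11 → l
r(17): 17−3=14 → o
e(4): 4−3=1 → b
f(5): 5−3=2 → c
f(5): 5−3=2 → c
o(14): 14−3=11 → l
d(3): 3−3=0 → a
w(22): 22−3=19 → t
n(13): 13−3=10 → k
o(14): 14−3=11 → l

ymplobcclatkl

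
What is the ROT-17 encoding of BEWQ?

B(1): 1+17=18 → S
E(4): 4+17=21 → V
W(22): 22+17=39≡13 → N
Q(16): 16+17=33≡7 → H

SVNH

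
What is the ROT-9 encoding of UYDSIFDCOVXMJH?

U(20): 20+9=29≡3 → D
Y(24): 24+9=33≡7 → H
D(3): 3+9=12 → M
S(18): 18+9=27≡1 → B
I(8): 8+9=17 → R
F(5): 5+9=14 → O
D(3): 3+9=12 → M
C(2): 2+9=11 → L
O(14): 14+9=23 → X
V(21): 21+9=30≡4 → E
X(23): 23+9=32≡6 → G
M(12): 12+9=21 → V
J(9): 9+9=18 → S
H(7): 7+9=16 → Q

DHMBROMLXEGVSQ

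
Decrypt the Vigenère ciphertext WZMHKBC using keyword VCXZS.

Repeat the key across the ciphertext: VCXZSVC
W(22)−V(21): 1 → B
Z(25)−C(2): 23 → X
M(12)−X(23): -11≡15 → P
H(7)−Z(25): -18≡8 → I
K(10)−S(18): -8≡18 → S
B(1)−V(21): -20≡6 → G
C(2)−C(2): 0 → A

BXPISGA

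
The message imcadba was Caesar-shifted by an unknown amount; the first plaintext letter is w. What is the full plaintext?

From the crib: i(8)−w(22)=-14≡12, so the shift is 12.
Subtract 12 from each ciphertext letter:
i(8): 8−12=-4≡22 → w
m(12): 12−12=0 → a
c(2): 2−12=-10≡16 → q
a(0): 0−12=-12≡14 → o
d(3): 3−12=-9≡17 → r
b(1): 1−12=-11≡15 → p
a(0): 0−12=-12≡14 → o

waqorpo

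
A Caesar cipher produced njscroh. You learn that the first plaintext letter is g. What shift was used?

7

From the crib: n(13)−g(6)=7, so the shift is 7.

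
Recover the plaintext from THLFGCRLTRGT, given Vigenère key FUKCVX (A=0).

ONBDLFMRJPLW

Repeat the key across the ciphertext: FUKCVXFUKCVX
T(19)−F(5): 14 → O
H(7)−U(20): -13≡13 → N
L(11)−K(10): 1 → B
F(5)−C(2): 3 → D
G(6)−V(21): -15≡11 → L
C(2)−X(23): -21≡5 → F
R(17)−F(5): 12 → M
L(11)−U(20): -9≡17 → R
T(19)−K(10): 9 → J
R(17)−C(2): 15 → P
G(6)−V(21): -15≡11 → L
T(19)−X(23): -4≡22 → W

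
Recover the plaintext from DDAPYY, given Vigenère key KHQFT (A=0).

TWKKFO

Repeat the key across the ciphertext: KHQFTK
D(3)−K(10): -7≡19 → T
D(3)−H(7): -4≡22 → W
A(0)−Q(16): -16≡10 → K
P(15)−F(5): 10 → K
Y(24)−T(19): 5 → F
Y(24)−K(10): 14 → O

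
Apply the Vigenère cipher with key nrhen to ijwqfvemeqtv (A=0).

Repeat the key across the message: nrhennrhennr
i(8)+n(13): 21 → v
j(9)+r(17): 26≡0 → a
w(22)+h(7): 29≡3 → d
q(16)+e(4): 20 → u
f(5)+n(13): 18 → s
v(21)+n(13): 34≡8 → i
e(4)+r(17): 21 → v
m(12)+h(7): 19 → t
e(4)+e(4): 8 → i
q(16)+n(13): 29≡3 → d
t(19)+n(13): 32≡6 → g
v(21)+r(17): 38≡12 → m

vadusivtidgm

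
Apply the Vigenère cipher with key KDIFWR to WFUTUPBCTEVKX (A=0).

Repeat the key across the message: KDIFWRKDIFWRK
W(22)+K(10): 32≡6 → G
F(5)+D(3): 8 → I
U(20)+I(8): 28≡2 → C
T(19)+F(5): 24 → Y
U(20)+W(22): 42≡16 → Q
P(15)+R(17): 32≡6 → G
B(1)+K(10): 11 → L
C(2)+D(3): 5 → F
T(19)+I(8): 27≡1 → B
E(4)+F(5): 9 → J
V(21)+W(22): 43≡17 → R
K(10)+R(17): 27≡1 → B
X(23)+K(10): 33≡7 → H

GICYQGLFBJRBH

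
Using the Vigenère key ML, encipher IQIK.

Repeat the key across the message: MLML
I(8)+M(12): 20 → U
Q(16)+L(11): 27≡1 → B
I(8)+M(12): 20 → U
K(10)+L(11): 21 → V

UBUV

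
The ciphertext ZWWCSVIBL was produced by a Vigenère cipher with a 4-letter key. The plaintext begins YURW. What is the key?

Subtract each crib letter from the matching ciphertext letter (mod 26):
Z(25)−Y(24)=1 → B
W(22)−U(20)=2 → C
W(22)−R(17)=5 → F
C(2)−W(22)=-20≡6 → G

BCFG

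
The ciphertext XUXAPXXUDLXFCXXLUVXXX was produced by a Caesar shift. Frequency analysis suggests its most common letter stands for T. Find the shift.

4

The most frequent ciphertext letter is X (appears 10 times).
X is position 23; T is position 19.
Shift = 4.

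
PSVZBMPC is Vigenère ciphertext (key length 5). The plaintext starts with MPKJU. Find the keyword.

Subtract each crib letter from the matching ciphertext letter (mod 26):
P(15)−M(12)=3 → D
S(18)−P(15)=3 → D
V(21)−K(10)=11 → L
Z(25)−J(9)=16 → Q
B(1)−U(20)=-19≡7 → H

DDLQH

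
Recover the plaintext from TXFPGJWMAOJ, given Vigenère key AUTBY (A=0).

TDMOIJCTZQJ

Repeat the key across the ciphertext: AUTBYAUTBYA
T(19)−A(0): 19 → T
X(23)−U(20): 3 → D
F(5)−T(19): -14≡12 → M
P(15)−B(1): 14 → O
G(6)−Y(24): -18≡8 → I
J(9)−A(0): 9 → J
W(22)−U(20): 2 → C
M(12)−T(19): -7≡19 → T
A(0)−B(1): -1≡25 → Z
O(14)−Y(24): -10≡16 → Q
J(9)−A(0): 9 → J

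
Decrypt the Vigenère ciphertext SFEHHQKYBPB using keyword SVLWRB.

Repeat the key across the ciphertext: SVLWRBSVLWR
S(18)−S(18): 0 → A
F(5)−V(21): -16≡10 → K
E(4)−L(11): -7≡19 → T
H(7)−W(22): -15≡11 → L
H(7)−R(17): -10≡16 → Q
Q(16)−B(1): 15 → P
K(10)−S(18): -8≡18 → S
Y(24)−V(21): 3 → D
B(1)−L(11): -10≡16 → Q
P(15)−W(22): -7≡19 → T
B(1)−R(17): -16≡10 → K

AKTLQPSDQTK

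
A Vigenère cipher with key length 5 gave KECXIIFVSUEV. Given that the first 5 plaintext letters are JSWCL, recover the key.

Subtract each crib letter from the matching ciphertext letter (mod 26):
K(10)−J(9)=1 → B
E(4)−S(18)=-14≡12 → M
C(2)−W(22)=-20≡6 → G
X(23)−C(2)=21 → V
I(8)−L(11)=-3≡23 → X

BMGVX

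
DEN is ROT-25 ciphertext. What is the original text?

EFO

D(3): 3−25=-22≡4 → E
E(4): 4−25=-21≡5 → F
N(13): 13−25=-12≡14 → O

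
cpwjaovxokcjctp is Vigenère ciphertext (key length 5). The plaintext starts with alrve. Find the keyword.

cefow

Subtract each crib letter from the matching ciphertext letter (mod 26):
c(2)−a(0)=2 → c
p(15)−l(11)=4 → e
w(22)−r(17)=5 → f
j(9)−v(21)=-12≡14 → o
a(0)−e(4)=-4≡22 → w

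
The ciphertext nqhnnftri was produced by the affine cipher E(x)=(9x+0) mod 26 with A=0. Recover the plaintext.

The inverse of 9 mod 26 is 3, since 9·3=27≡1. Apply D(y)=3·(y−0) mod 26:
n(13): 3·(13−0)=39≡13 → n
q(16): 3·(16−0)=48≡22 → w
h(7): 3·(7−0)=21 → v
n(13): 3·(13−0)=39≡13 → n
n(13): 3·(13−0)=39≡13 → n
f(5): 3·(5−0)=15 → p
t(19): 3·(19−0)=57≡5 → f
r(17): 3·(17−0)=51≡25 → z
i(8): 3·(8−0)=24 → y

nwvnnpfzy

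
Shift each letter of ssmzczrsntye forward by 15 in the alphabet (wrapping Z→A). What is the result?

hhboroghcint

s(18): 18+15=33≡7 → h
s(18): 18+15=33≡7 → h
m(12): 12+15=27≡1 → b
z(25): 25+15=40≡14 → o
c(2): 2+15=17 → r
z(25): 25+15=40≡14 → o
r(17): 17+15=32≡6 → g
s(18): 18+15=33≡7 → h
n(13): 13+15=28≡2 → c
t(19): 19+15=34≡8 → i
y(24): 24+15=39≡13 → n
e(4): 4+15=19 → t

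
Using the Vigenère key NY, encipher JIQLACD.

WGDJNAQ

Repeat the key across the message: NYNYNYN
J(9)+N(13): 22 → W
I(8)+Y(24): 32≡6 → G
Q(16)+N(13): 29≡3 → D
L(11)+Y(24): 35≡9 → J
A(0)+N(13): 13 → N
C(2)+Y(24): 26≡0 → A
D(3)+N(13): 16 → Q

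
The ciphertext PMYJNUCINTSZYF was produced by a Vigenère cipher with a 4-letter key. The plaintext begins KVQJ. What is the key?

FRIA

Subtract each crib letter from the matching ciphertext letter (mod 26):
P(15)−K(10)=5 → F
M(12)−V(21)=-9≡17 → R
Y(24)−Q(16)=8 → I
J(9)−J(9)=0 → A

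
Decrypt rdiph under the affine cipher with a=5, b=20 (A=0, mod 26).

phizn

The inverse of 5 mod 26 is 21, since 5·21=105≡1. Apply D(y)=21·(y−20) mod 26:
r(17): 21·(17−20)=-63≡15 → p
d(3): 21·(3−20)=-357≡7 → h
i(8): 21·(8−20)=-252≡8 → i
p(15): 21·(15−20)=-105≡25 → z
h(7): 21·(7−20)=-273≡13 → n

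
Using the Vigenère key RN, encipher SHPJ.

JUGW

Repeat the key across the message: RNRN
S(18)+R(17): 35≡9 → J
H(7)+N(13): 20 → U
P(15)+R(17): 32≡6 → G
J(9)+N(13): 22 → W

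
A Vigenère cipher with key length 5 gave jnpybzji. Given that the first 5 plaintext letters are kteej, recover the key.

zulus

Subtract each crib letter from the matching ciphertext letter (mod 26):
j(9)−k(10)=-1≡25 → z
n(13)−t(19)=-6≡20 → u
p(15)−e(4)=11 → l
y(24)−e(4)=20 → u
b(1)−j(9)=-8≡18 → s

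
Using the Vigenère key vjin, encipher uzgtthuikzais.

Repeat the key across the message: vjinvjinvjinv
u(20)+v(21): 41≡15 → p
z(25)+j(9): 34≡8 → i
g(6)+i(8): 14 → o
t(19)+n(13): 32≡6 → g
t(19)+v(21): 40≡14 → o
h(7)+j(9): 16 → q
u(20)+i(8): 28≡2 → c
i(8)+n(13): 21 → v
k(10)+v(21): 31≡5 → f
z(25)+j(9): 34≡8 → i
a(0)+i(8): 8 → i
i(8)+n(13): 21 → v
s(18)+v(21): 39≡13 → n

piogoqcvfiivn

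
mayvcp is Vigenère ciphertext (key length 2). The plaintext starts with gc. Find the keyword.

gy

Subtract each crib letter from the matching ciphertext letter (mod 26):
m(12)−g(6)=6 → g
a(0)−c(2)=-2≡24 → y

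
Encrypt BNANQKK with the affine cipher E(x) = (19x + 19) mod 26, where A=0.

B(1): 19·1+19=38≡12 → M
N(13): 19·13+19=266≡6 → G
A(0): 19·0+19=19 → T
N(13): 19·13+19=266≡6 → G
Q(16): 19·16+19=323≡11 → L
K(10): 19·10+19=209≡1 → B
K(10): 19·10+19=209≡1 → B

MGTGLBB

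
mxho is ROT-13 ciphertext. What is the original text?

zkub

m(12): 12−13=-1≡25 → z
x(23): 23−13=10 → k
h(7): 7−13=-6≡20 → u
o(14): 14−13=1 → b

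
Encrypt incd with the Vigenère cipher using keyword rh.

zutk

Repeat the key across the message: rhrh
i(8)+r(17): 25 → z
n(13)+h(7): 20 → u
c(2)+r(17): 19 → t
d(3)+h(7): 10 → k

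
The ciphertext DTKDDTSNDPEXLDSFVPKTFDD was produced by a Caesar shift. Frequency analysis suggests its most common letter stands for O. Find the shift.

15

The most frequent ciphertext letter is D (appears 7 times).
D is position 3; O is position 14.
Shift = -11≡15.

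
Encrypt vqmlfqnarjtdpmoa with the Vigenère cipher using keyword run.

Repeat the key across the message: runrunrunrunrunr
v(21)+r(17): 38≡12 → m
q(16)+u(20): 36≡10 → k
m(12)+n(13): 25 → z
l(11)+r(17): 28≡2 → c
f(5)+u(20): 25 → z
q(16)+n(13): 29≡3 → d
n(13)+r(17): 30≡4 → e
a(0)+u(20): 20 → u
r(17)+n(13): 30≡4 → e
j(9)+r(17): 26≡0 → a
t(19)+u(20): 39≡13 → n
d(3)+n(13): 16 → q
p(15)+r(17): 32≡6 → g
m(12)+u(20): 32≡6 → g
o(14)+n(13): 27≡1 → b
a(0)+r(17): 17 → r

mkzczdeueanqggbr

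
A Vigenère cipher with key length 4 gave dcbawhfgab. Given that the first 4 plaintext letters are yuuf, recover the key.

Subtract each crib letter from the matching ciphertext letter (mod 26):
d(3)−y(24)=-21≡5 → f
c(2)−u(20)=-18≡8 → i
b(1)−u(20)=-19≡7 → h
a(0)−f(5)=-5≡21 → v

fihv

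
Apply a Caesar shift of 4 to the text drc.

d(3): 3+4=7 → h
r(17): 17+4=21 → v
c(2): 2+4=6 → g

hvg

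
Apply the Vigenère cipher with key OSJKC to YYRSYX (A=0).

Repeat the key across the message: OSJKCO
Y(24)+O(14): 38≡12 → M
Y(24)+S(18): 42≡16 → Q
R(17)+J(9): 26≡0 → A
S(18)+K(10): 28≡2 → C
Y(24)+C(2): 26≡0 → A
X(23)+O(14): 37≡11 → L

MQACAL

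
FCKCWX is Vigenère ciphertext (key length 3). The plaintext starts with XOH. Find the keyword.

Subtract each crib letter from the matching ciphertext letter (mod 26):
F(5)−X(23)=-18≡8 → I
C(2)−O(14)=-12≡14 → O
K(10)−H(7)=3 → D

IOD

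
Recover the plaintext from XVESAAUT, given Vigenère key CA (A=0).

VVCSYAST

Repeat the key across the ciphertext: CACACACA
X(23)−C(2): 21 → V
V(21)−A(0): 21 → V
E(4)−C(2): 2 → C
S(18)−A(0): 18 → S
A(0)−C(2): -2≡24 → Y
A(0)−A(0): 0 → A
U(20)−C(2): 18 → S
T(19)−A(0): 19 → T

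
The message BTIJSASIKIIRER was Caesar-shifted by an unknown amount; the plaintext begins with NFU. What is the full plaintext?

NFUVEMEUWUUDQD

From the crib: B(1)−N(13)=-12≡14, so the shift is 14.
Subtract 14 from each ciphertext letter:
B(1): 1−14=-13≡13 → N
T(19): 19−14=5 → F
I(8): 8−14=-6≡20 → U
J(9): 9−14=-5≡21 → V
S(18): 18−14=4 → E
A(0): 0−14=-14≡12 → M
S(18): 18−14=4 → E
I(8): 8−14=-6≡20 → U
K(10): 10−14=-4≡22 → W
I(8): 8−14=-6≡20 → U
I(8): 8−14=-6≡20 → U
R(17): 17−14=3 → D
E(4): 4−14=-10≡16 → Q
R(17): 17−14=3 → D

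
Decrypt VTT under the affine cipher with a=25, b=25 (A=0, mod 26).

The inverse of 25 mod 26 is 25, since 25·25=625≡1. Apply D(y)=25·(y−25) mod 26:
V(21): 25·(21−25)=-100≡4 → E
T(19): 25·(19−25)=-150≡6 → G
T(19): 25·(19−25)=-150≡6 → G

EGG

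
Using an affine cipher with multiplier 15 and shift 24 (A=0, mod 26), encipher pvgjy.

pbkdu

p(15): 15·15+24=249≡15 → p
v(21): 15·21+24=339≡1 → b
g(6): 15·6+24=114≡10 → k
j(9): 15·9+24=159≡3 → d
y(24): 15·24+24=384≡20 → u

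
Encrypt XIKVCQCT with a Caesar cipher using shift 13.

KVXIPDPG

X(23): 23+13=36≡10 → K
I(8): 8+13=21 → V
K(10): 10+13=23 → X
V(21): 21+13=34≡8 → I
C(2): 2+13=15 → P
Q(16): 16+13=29≡3 → D
C(2): 2+13=15 → P
T(19): 19+13=32≡6 → G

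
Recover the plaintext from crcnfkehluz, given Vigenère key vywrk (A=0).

Repeat the key across the ciphertext: vywrkvywrkv
c(2)−v(21): -19≡7 → h
r(17)−y(24): -7≡19 → t
c(2)−w(22): -20≡6 → g
n(13)−r(17): -4≡22 → w
f(5)−k(10): -5≡21 → v
k(10)−v(21): -11≡15 → p
e(4)−y(24): -20≡6 → g
h(7)−w(22): -15≡11 → l
l(11)−r(17): -6≡20 → u
u(20)−k(10): 10 → k
z(25)−v(21): 4 → e

htgwvpgluke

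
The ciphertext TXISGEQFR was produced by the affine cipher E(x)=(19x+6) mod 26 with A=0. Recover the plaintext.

The inverse of 19 mod 26 is 11, since 19·11=209≡1. Apply D(y)=11·(y−6) mod 26:
T(19): 11·(19−6)=143≡13 → N
X(23): 11·(23−6)=187≡5 → F
I(8): 11·(8−6)=22 → W
S(18): 11·(18−6)=132≡2 → C
G(6): 11·(6−6)=0 → A
E(4): 11·(4−6)=-22≡4 → E
Q(16): 11·(16−6)=110≡6 → G
F(5): 11·(5−6)=-11≡15 → P
R(17): 11·(17−6)=121≡17 → R

NFWCAEGPR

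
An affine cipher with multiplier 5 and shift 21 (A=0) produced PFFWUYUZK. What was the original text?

The inverse of 5 mod 26 is 21, since 5·21=105≡1. Apply D(y)=21·(y−21) mod 26:
P(15): 21·(15−21)=-126≡4 → E
F(5): 21·(5−21)=-336≡2 → C
F(5): 21·(5−21)=-336≡2 → C
W(22): 21·(22−21)=21 → V
U(20): 21·(20−21)=-21≡5 → F
Y(24): 21·(24−21)=63≡11 → L
U(20): 21·(20−21)=-21≡5 → F
Z(25): 21·(25−21)=84≡6 → G
K(10): 21·(10−21)=-231≡3 → D

ECCVFLFGD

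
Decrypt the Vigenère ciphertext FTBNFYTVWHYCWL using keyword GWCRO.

ZXZWRSXTFTSGUU

Repeat the key across the ciphertext: GWCROGWCROGWCR
F(5)−G(6): -1≡25 → Z
T(19)−W(22): -3≡23 → X
B(1)−C(2): -1≡25 → Z
N(13)−R(17): -4≡22 → W
F(5)−O(14): -9≡17 → R
Y(24)−G(6): 18 → S
T(19)−W(22): -3≡23 → X
V(21)−C(2): 19 → T
W(22)−R(17): 5 → F
H(7)−O(14): -7≡19 → T
Y(24)−G(6): 18 → S
C(2)−W(22): -20≡6 → G
W(22)−C(2): 20 → U
L(11)−R(17): -6≡20 → U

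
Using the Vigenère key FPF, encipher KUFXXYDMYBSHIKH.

Repeat the key across the message: FPFFPFFPFFPFFPF
K(10)+F(5): 15 → P
U(20)+P(15): 35≡9 → J
F(5)+F(5): 10 → K
X(23)+F(5): 28≡2 → C
X(23)+P(15): 38≡12 → M
Y(24)+F(5): 29≡3 → D
D(3)+F(5): 8 → I
M(12)+P(15): 27≡1 → B
Y(24)+F(5): 29≡3 → D
B(1)+F(5): 6 → G
S(18)+P(15): 33≡7 → H
H(7)+F(5): 12 → M
I(8)+F(5): 13 → N
K(10)+P(15): 25 → Z
H(7)+F(5): 12 → M

PJKCMDIBDGHMNZM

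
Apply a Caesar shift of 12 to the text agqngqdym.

msczscpky

a(0): 0+12=12 → m
g(6): 6+12=18 → s
q(16): 16+12=28≡2 → c
n(13): 13+12=25 → z
g(6): 6+12=18 → s
q(16): 16+12=28≡2 → c
d(3): 3+12=15 → p
y(24): 24+12=36≡10 → k
m(12): 12+12=24 → y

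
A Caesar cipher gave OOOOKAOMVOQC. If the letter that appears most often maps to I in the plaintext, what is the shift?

The most frequent ciphertext letter is O (appears 6 times).
O is position 14; I is position 8.
Shift = 6.

6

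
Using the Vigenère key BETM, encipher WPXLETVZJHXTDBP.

Repeat the key across the message: BETMBETMBETMBET
W(22)+B(1): 23 → X
P(15)+E(4): 19 → T
X(23)+T(19): 42≡16 → Q
L(11)+M(12): 23 → X
E(4)+B(1): 5 → F
T(19)+E(4): 23 → X
V(21)+T(19): 40≡14 → O
Z(25)+M(12): 37≡11 → L
J(9)+B(1): 10 → K
H(7)+E(4): 11 → L
X(23)+T(19): 42≡16 → Q
T(19)+M(12): 31≡5 → F
D(3)+B(1): 4 → E
B(1)+E(4): 5 → F
P(15)+T(19): 34≡8 → I

XTQXFXOLKLQFEFI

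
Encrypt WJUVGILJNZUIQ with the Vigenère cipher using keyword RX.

NGLSXFCGEWLFH

Repeat the key across the message: RXRXRXRXRXRXR
W(22)+R(17): 39≡13 → N
J(9)+X(23): 32≡6 → G
U(20)+R(17): 37≡11 → L
V(21)+X(23): 44≡18 → S
G(6)+R(17): 23 → X
I(8)+X(23): 31≡5 → F
L(11)+R(17): 28≡2 → C
J(9)+X(23): 32≡6 → G
N(13)+R(17): 30≡4 → E
Z(25)+X(23): 48≡22 → W
U(20)+R(17): 37≡11 → L
I(8)+X(23): 31≡5 → F
Q(16)+R(17): 33≡7 → H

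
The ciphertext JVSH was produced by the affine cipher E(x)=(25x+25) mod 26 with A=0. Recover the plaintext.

The inverse of 25 mod 26 is 25, since 25·25=625≡1. Apply D(y)=25·(y−25) mod 26:
J(9): 25·(9−25)=-400≡16 → Q
V(21): 25·(21−25)=-100≡4 → E
S(18): 25·(18−25)=-175≡7 → H
H(7): 25·(7−25)=-450≡18 → S

QEHS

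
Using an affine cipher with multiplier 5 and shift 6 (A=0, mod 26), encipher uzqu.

cbic

u(20): 5·20+6=106≡2 → c
z(25): 5·25+6=131≡1 → b
q(16): 5·16+6=86≡8 → i
u(20): 5·20+6=106≡2 → c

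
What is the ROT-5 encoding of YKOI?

Y(24): 24+5=29≡3 → D
K(10): 10+5=15 → P
O(14): 14+5=19 → T
I(8): 8+5=13 → N

DPTN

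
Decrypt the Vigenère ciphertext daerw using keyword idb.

vxdjt

Repeat the key across the ciphertext: idbid
d(3)−i(8): -5≡21 → v
a(0)−d(3): -3≡23 → x
e(4)−b(1): 3 → d
r(17)−i(8): 9 → j
w(22)−d(3): 19 → t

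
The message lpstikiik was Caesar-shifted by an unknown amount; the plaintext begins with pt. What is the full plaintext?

ptwxmommo

From the crib: l(11)−p(15)=-4≡22, so the shift is 22.
Subtract 22 from each ciphertext letter:
l(11): 11−22=-11≡15 → p
p(15): 15−22=-7≡19 → t
s(18): 18−22=-4≡22 → w
t(19): 19−22=-3≡23 → x
i(8): 8−22=-14≡12 → m
k(10): 10−22=-12≡14 → o
i(8): 8−22=-14≡12 → m
i(8): 8−22=-14≡12 → m
k(10): 10−22=-12≡14 → o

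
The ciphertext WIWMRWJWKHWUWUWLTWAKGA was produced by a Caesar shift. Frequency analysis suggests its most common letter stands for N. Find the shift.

The most frequent ciphertext letter is W (appears 8 times).
W is position 22; N is position 13.
Shift = 9.

9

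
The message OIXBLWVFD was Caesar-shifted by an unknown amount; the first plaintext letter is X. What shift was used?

From the crib: O(14)−X(23)=-9≡17, so the shift is 17.

17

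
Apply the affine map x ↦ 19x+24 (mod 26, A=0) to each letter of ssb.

s(18): 19·18+24=366≡2 → c
s(18): 19·18+24=366≡2 → c
b(1): 19·1+24=43≡17 → r

ccr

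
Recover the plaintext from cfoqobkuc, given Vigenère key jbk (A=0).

teehnrbts

Repeat the key across the ciphertext: jbkjbkjbk
c(2)−j(9): -7≡19 → t
f(5)−b(1): 4 → e
o(14)−k(10): 4 → e
q(16)−j(9): 7 → h
o(14)−b(1): 13 → n
b(1)−k(10): -9≡17 → r
k(10)−j(9): 1 → b
u(20)−b(1): 19 → t
c(2)−k(10): -8≡18 → s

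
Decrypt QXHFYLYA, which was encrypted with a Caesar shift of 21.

Q(16): 16−21=-5≡21 → V
X(23): 23−21=2 → C
H(7): 7−21=-14≡12 → M
F(5): 5−21=-16≡10 → K
Y(24): 24−21=3 → D
L(11): 11−21=-10≡16 → Q
Y(24): 24−21=3 → D
A(0): 0−21=-21≡5 → F

VCMKDQDF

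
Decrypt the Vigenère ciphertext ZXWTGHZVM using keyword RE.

ITFPPDIRV

Repeat the key across the ciphertext: RERERERER
Z(25)−R(17): 8 → I
X(23)−E(4): 19 → T
W(22)−R(17): 5 → F
T(19)−E(4): 15 → P
G(6)−R(17): -11≡15 → P
H(7)−E(4): 3 → D
Z(25)−R(17): 8 → I
V(21)−E(4): 17 → R
M(12)−R(17): -5≡21 → V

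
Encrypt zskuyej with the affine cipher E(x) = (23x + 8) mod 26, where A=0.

lgeaowh

z(25): 23·25+8=583≡11 → l
s(18): 23·18+8=422≡6 → g
k(10): 23·10+8=238≡4 → e
u(20): 23·20+8=468≡0 → a
y(24): 23·24+8=560≡14 → o
e(4): 23·4+8=100≡22 → w
j(9): 23·9+8=215≡7 → h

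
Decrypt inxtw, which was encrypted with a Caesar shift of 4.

ejtps

i(8): 8−4=4 → e
n(13): 13−4=9 → j
x(23): 23−4=19 → t
t(19): 19−4=15 → p
w(22): 22−4=18 → s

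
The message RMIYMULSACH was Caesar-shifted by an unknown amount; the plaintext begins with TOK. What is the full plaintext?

TOKAOWNUCEJ

From the crib: R(17)−T(19)=-2≡24, so the shift is 24.
Subtract 24 from each ciphertext letter:
R(17): 17−24=-7≡19 → T
M(12): 12−24=-12≡14 → O
I(8): 8−24=-16≡10 → K
Y(24): 24−24=0 → A
M(12): 12−24=-12≡14 → O
U(20): 20−24=-4≡22 → W
L(11): 11−24=-13≡13 → N
S(18): 18−24=-6≡20 → U
A(0): 0−24=-24≡2 → C
C(2): 2−24=-22≡4 → E
H(7): 7−24=-17≡9 → J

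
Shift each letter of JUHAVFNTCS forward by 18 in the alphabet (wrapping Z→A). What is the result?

J(9): 9+18=27≡1 → B
U(20): 20+18=38≡12 → M
H(7): 7+18=25 → Z
A(0): 0+18=18 → S
V(21): 21+18=39≡13 → N
F(5): 5+18=23 → X
N(13): 13+18=31≡5 → F
T(19): 19+18=37≡11 → L
C(2): 2+18=20 → U
S(18): 18+18=36≡10 → K

BMZSNXFLUK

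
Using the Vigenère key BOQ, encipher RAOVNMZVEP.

SOEWBCAJUQ

Repeat the key across the message: BOQBOQBOQB
R(17)+B(1): 18 → S
A(0)+O(14): 14 → O
O(14)+Q(16): 30≡4 → E
V(21)+B(1): 22 → W
N(13)+O(14): 27≡1 → B
M(12)+Q(16): 28≡2 → C
Z(25)+B(1): 26≡0 → A
V(21)+O(14): 35≡9 → J
E(4)+Q(16): 20 → U
P(15)+B(1): 16 → Q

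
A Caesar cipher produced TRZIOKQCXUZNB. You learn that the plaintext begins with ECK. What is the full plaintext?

From the crib: T(19)−E(4)=15, so the shift is 15.
Subtract 15 from each ciphertext letter:
T(19): 19−15=4 → E
R(17): 17−15=2 → C
Z(25): 25−15=10 → K
I(8): 8−15=-7≡19 → T
O(14): 14−15=-1≡25 → Z
K(10): 10−15=-5≡21 → V
Q(16): 16−15=1 → B
C(2): 2−15=-13≡13 → N
X(23): 23−15=8 → I
U(20): 20−15=5 → F
Z(25): 25−15=10 → K
N(13): 13−15=-2≡24 → Y
B(1): 1−15=-14≡12 → M

ECKTZVBNIFKYM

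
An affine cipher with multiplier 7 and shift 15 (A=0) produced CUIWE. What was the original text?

NXZBR

The inverse of 7 mod 26 is 15, since 7·15=105≡1. Apply D(y)=15·(y−15) mod 26:
C(2): 15·(2−15)=-195≡13 → N
U(20): 15·(20−15)=75≡23 → X
I(8): 15·(8−15)=-105≡25 → Z
W(22): 15·(22−15)=105≡1 → B
E(4): 15·(4−15)=-165≡17 → R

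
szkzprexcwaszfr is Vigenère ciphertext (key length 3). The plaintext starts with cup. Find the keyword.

qfv

Subtract each crib letter from the matching ciphertext letter (mod 26):
s(18)−c(2)=16 → q
z(25)−u(20)=5 → f
k(10)−p(15)=-5≡21 → v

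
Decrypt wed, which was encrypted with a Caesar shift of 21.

bji

w(22): 22−21=1 → b
e(4): 4−21=-17≡9 → j
d(3): 3−21=-18≡8 → i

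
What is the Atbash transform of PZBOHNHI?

P(15) → K(10)
Z(25) → A(0)
B(1) → Y(24)
O(14) → L(11)
H(7) → S(18)
N(13) → M(12)
H(7) → S(18)
I(8) → R(17)

KAYLSMSR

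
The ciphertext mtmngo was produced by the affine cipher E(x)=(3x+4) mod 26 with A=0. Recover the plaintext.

ufudsm

The inverse of 3 mod 26 is 9, since 3·9=27≡1. Apply D(y)=9·(y−4) mod 26:
m(12): 9·(12−4)=72≡20 → u
t(19): 9·(19−4)=135≡5 → f
m(12): 9·(12−4)=72≡20 → u
n(13): 9·(13−4)=81≡3 → d
g(6): 9·(6−4)=18 → s
o(14): 9·(14−4)=90≡12 → m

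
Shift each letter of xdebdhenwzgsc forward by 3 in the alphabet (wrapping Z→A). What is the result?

aghegkhqzcjvf

x(23): 23+3=26≡0 → a
d(3): 3+3=6 → g
e(4): 4+3=7 → h
b(1): 1+3=4 → e
d(3): 3+3=6 → g
h(7): 7+3=10 → k
e(4): 4+3=7 → h
n(13): 13+3=16 → q
w(22): 22+3=25 → z
z(25): 25+3=28≡2 → c
g(6): 6+3=9 → j
s(18): 18+3=21 → v
c(2): 2+3=5 → f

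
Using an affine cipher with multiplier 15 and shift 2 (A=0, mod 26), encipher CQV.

C(2): 15·2+2=32≡6 → G
Q(16): 15·16+2=242≡8 → I
V(21): 15·21+2=317≡5 → F

GIF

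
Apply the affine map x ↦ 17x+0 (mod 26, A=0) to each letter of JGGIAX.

XYYGAB

J(9): 17·9+0=153≡23 → X
G(6): 17·6+0=102≡24 → Y
G(6): 17·6+0=102≡24 → Y
I(8): 17·8+0=136≡6 → G
A(0): 17·0+0=0 → A
X(23): 17·23+0=391≡1 → B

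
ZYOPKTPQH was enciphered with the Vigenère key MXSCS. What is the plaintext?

NBWNSHSYF

Repeat the key across the ciphertext: MXSCSMXSC
Z(25)−M(12): 13 → N
Y(24)−X(23): 1 → B
O(14)−S(18): -4≡22 → W
P(15)−C(2): 13 → N
K(10)−S(18): -8≡18 → S
T(19)−M(12): 7 → H
P(15)−X(23): -8≡18 → S
Q(16)−S(18): -2≡24 → Y
H(7)−C(2): 5 → F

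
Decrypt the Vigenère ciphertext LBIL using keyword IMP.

DPTD

Repeat the key across the ciphertext: IMPI
L(11)−I(8): 3 → D
B(1)−M(12): -11≡15 → P
I(8)−P(15): -7≡19 → T
L(11)−I(8): 3 → D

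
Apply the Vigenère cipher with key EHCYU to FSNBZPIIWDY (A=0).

JZPZTTPKUXC

Repeat the key across the message: EHCYUEHCYUE
F(5)+E(4): 9 → J
S(18)+H(7): 25 → Z
N(13)+C(2): 15 → P
B(1)+Y(24): 25 → Z
Z(25)+U(20): 45≡19 → T
P(15)+E(4): 19 → T
I(8)+H(7): 15 → P
I(8)+C(2): 10 → K
W(22)+Y(24): 46≡20 → U
D(3)+U(20): 23 → X
Y(24)+E(4): 28≡2 → C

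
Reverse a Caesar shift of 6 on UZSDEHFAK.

U(20): 20−6=14 → O
Z(25): 25−6=19 → T
S(18): 18−6=12 → M
D(3): 3−6=-3≡23 → X
E(4): 4−6=-2≡24 → Y
H(7): 7−6=1 → B
F(5): 5−6=-1≡25 → Z
A(0): 0−6=-6≡20 → U
K(10): 10−6=4 → E

OTMXYBZUE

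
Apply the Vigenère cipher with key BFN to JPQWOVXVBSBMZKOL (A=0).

KUDXTIYAOTGZAPBM

Repeat the key across the message: BFNBFNBFNBFNBFNB
J(9)+B(1): 10 → K
P(15)+F(5): 20 → U
Q(16)+N(13): 29≡3 → D
W(22)+B(1): 23 → X
O(14)+F(5): 19 → T
V(21)+N(13): 34≡8 → I
X(23)+B(1): 24 → Y
V(21)+F(5): 26≡0 → A
B(1)+N(13): 14 → O
S(18)+B(1): 19 → T
B(1)+F(5): 6 → G
M(12)+N(13): 25 → Z
Z(25)+B(1): 26≡0 → A
K(10)+F(5): 15 → P
O(14)+N(13): 27≡1 → B
L(11)+B(1): 12 → M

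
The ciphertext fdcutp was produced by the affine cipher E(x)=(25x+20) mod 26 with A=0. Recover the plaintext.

prsabf

The inverse of 25 mod 26 is 25, since 25·25=625≡1. Apply D(y)=25·(y−20) mod 26:
f(5): 25·(5−20)=-375≡15 → p
d(3): 25·(3−20)=-425≡17 → r
c(2): 25·(2−20)=-450≡18 → s
u(20): 25·(20−20)=0 → a
t(19): 25·(19−20)=-25≡1 → b
p(15): 25·(15−20)=-125≡5 → f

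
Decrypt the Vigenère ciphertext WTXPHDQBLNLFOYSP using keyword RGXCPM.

FNANSRZVOLWTXSVN

Repeat the key across the ciphertext: RGXCPMRGXCPMRGXC
W(22)−R(17): 5 → F
T(19)−G(6): 13 → N
X(23)−X(23): 0 → A
P(15)−C(2): 13 → N
H(7)−P(15): -8≡18 → S
D(3)−M(12): -9≡17 → R
Q(16)−R(17): -1≡25 → Z
B(1)−G(6): -5≡21 → V
L(11)−X(23): -12≡14 → O
N(13)−C(2): 11 → L
L(11)−P(15): -4≡22 → W
F(5)−M(12): -7≡19 → T
O(14)−R(17): -3≡23 → X
Y(24)−G(6): 18 → S
S(18)−X(23): -5≡21 → V
P(15)−C(2): 13 → N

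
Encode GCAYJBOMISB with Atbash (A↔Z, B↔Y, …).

TXZBQYLNRHY

G(6) → T(19)
C(2) → X(23)
A(0) → Z(25)
Y(24) → B(1)
J(9) → Q(16)
B(1) → Y(24)
O(14) → L(11)
M(12) → N(13)
I(8) → R(17)
S(18) → H(7)
B(1) → Y(24)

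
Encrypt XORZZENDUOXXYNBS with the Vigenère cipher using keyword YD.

VRPCXHLGSRVAWQZV

Repeat the key across the message: YDYDYDYDYDYDYDYD
X(23)+Y(24): 47≡21 → V
O(14)+D(3): 17 → R
R(17)+Y(24): 41≡15 → P
Z(25)+D(3): 28≡2 → C
Z(25)+Y(24): 49≡23 → X
E(4)+D(3): 7 → H
N(13)+Y(24): 37≡11 → L
D(3)+D(3): 6 → G
U(20)+Y(24): 44≡18 → S
O(14)+D(3): 17 → R
X(23)+Y(24): 47≡21 → V
X(23)+D(3): 26≡0 → A
Y(24)+Y(24): 48≡22 → W
N(13)+D(3): 16 → Q
B(1)+Y(24): 25 → Z
S(18)+D(3): 21 → V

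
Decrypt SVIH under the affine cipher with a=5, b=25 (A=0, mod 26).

JUHM

The inverse of 5 mod 26 is 21, since 5·21=105≡1. Apply D(y)=21·(y−25) mod 26:
S(18): 21·(18−25)=-147≡9 → J
V(21): 21·(21−25)=-84≡20 → U
I(8): 21·(8−25)=-357≡7 → H
H(7): 21·(7−25)=-378≡12 → M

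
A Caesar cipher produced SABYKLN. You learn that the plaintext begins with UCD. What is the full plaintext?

UCDAMNP

From the crib: S(18)−U(20)=-2≡24, so the shift is 24.
Subtract 24 from each ciphertext letter:
S(18): 18−24=-6≡20 → U
A(0): 0−24=-24≡2 → C
B(1): 1−24=-23≡3 → D
Y(24): 24−24=0 → A
K(10): 10−24=-14≡12 → M
L(11): 11−24=-13≡13 → N
N(13): 13−24=-11≡15 → P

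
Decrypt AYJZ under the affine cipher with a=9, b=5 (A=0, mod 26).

LFMI

The inverse of 9 mod 26 is 3, since 9·3=27≡1. Apply D(y)=3·(y−5) mod 26:
A(0): 3·(0−5)=-15≡11 → L
Y(24): 3·(24−5)=57≡5 → F
J(9): 3·(9−5)=12 → M
Z(25): 3·(25−5)=60≡8 → I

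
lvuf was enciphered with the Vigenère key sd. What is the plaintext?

tscc

Repeat the key across the ciphertext: sdsd
l(11)−s(18): -7≡19 → t
v(21)−d(3): 18 → s
u(20)−s(18): 2 → c
f(5)−d(3): 2 → c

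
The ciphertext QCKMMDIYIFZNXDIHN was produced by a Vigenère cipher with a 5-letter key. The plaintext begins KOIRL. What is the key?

GOCVB

Subtract each crib letter from the matching ciphertext letter (mod 26):
Q(16)−K(10)=6 → G
C(2)−O(14)=-12≡14 → O
K(10)−I(8)=2 → C
M(12)−R(17)=-5≡21 → V
M(12)−L(11)=1 → B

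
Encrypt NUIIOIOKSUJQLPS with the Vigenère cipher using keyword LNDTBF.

YHLBPNZXVNKVWCV

Repeat the key across the message: LNDTBFLNDTBFLND
N(13)+L(11): 24 → Y
U(20)+N(13): 33≡7 → H
I(8)+D(3): 11 → L
I(8)+T(19): 27≡1 → B
O(14)+B(1): 15 → P
I(8)+F(5): 13 → N
O(14)+L(11): 25 → Z
K(10)+N(13): 23 → X
S(18)+D(3): 21 → V
U(20)+T(19): 39≡13 → N
J(9)+B(1): 10 → K
Q(16)+F(5): 21 → V
L(11)+L(11): 22 → W
P(15)+N(13): 28≡2 → C
S(18)+D(3): 21 → V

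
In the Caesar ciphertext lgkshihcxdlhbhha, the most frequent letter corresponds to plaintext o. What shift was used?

19

The most frequent ciphertext letter is h (appears 5 times).
h is position 7; o is position 14.
Shift = -7≡19.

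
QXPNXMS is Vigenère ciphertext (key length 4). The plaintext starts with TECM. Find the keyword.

Subtract each crib letter from the matching ciphertext letter (mod 26):
Q(16)−T(19)=-3≡23 → X
X(23)−E(4)=19 → T
P(15)−C(2)=13 → N
N(13)−M(12)=1 → B

XTNB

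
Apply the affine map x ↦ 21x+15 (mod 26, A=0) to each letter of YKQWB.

ZRNJK

Y(24): 21·24+15=519≡25 → Z
K(10): 21·10+15=225≡17 → R
Q(16): 21·16+15=351≡13 → N
W(22): 21·22+15=477≡9 → J
B(1): 21·1+15=36≡10 → K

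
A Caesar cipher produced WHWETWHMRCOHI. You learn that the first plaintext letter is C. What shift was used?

20

From the crib: W(22)−C(2)=20, so the shift is 20.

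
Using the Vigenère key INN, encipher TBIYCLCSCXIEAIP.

Repeat the key across the message: INNINNINNINNINN
T(19)+I(8): 27≡1 → B
B(1)+N(13): 14 → O
I(8)+N(13): 21 → V
Y(24)+I(8): 32≡6 → G
C(2)+N(13): 15 → P
L(11)+N(13): 24 → Y
C(2)+I(8): 10 → K
S(18)+N(13): 31≡5 → F
C(2)+N(13): 15 → P
X(23)+I(8): 31≡5 → F
I(8)+N(13): 21 → V
E(4)+N(13): 17 → R
A(0)+I(8): 8 → I
I(8)+N(13): 21 → V
P(15)+N(13): 28≡2 → C

BOVGPYKFPFVRIVC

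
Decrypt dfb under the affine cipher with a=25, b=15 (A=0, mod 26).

mko

The inverse of 25 mod 26 is 25, since 25·25=625≡1. Apply D(y)=25·(y−15) mod 26:
d(3): 25·(3−15)=-300≡12 → m
f(5): 25·(5−15)=-250≡10 → k
b(1): 25·(1−15)=-350≡14 → o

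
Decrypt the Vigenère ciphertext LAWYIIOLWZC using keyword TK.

SQDOPYVBDPJ

Repeat the key across the ciphertext: TKTKTKTKTKT
L(11)−T(19): -8≡18 → S
A(0)−K(10): -10≡16 → Q
W(22)−T(19): 3 → D
Y(24)−K(10): 14 → O
I(8)−T(19): -11≡15 → P
I(8)−K(10): -2≡24 → Y
O(14)−T(19): -5≡21 → V
L(11)−K(10): 1 → B
W(22)−T(19): 3 → D
Z(25)−K(10): 15 → P
C(2)−T(19): -17≡9 → J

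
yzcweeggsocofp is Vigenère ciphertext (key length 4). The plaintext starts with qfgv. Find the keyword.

Subtract each crib letter from the matching ciphertext letter (mod 26):
y(24)−q(16)=8 → i
z(25)−f(5)=20 → u
c(2)−g(6)=-4≡22 → w
w(22)−v(21)=1 → b

iuwb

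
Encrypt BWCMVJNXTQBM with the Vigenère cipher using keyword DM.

EIFYYVQJWCEY

Repeat the key across the message: DMDMDMDMDMDM
B(1)+D(3): 4 → E
W(22)+M(12): 34≡8 → I
C(2)+D(3): 5 → F
M(12)+M(12): 24 → Y
V(21)+D(3): 24 → Y
J(9)+M(12): 21 → V
N(13)+D(3): 16 → Q
X(23)+M(12): 35≡9 → J
T(19)+D(3): 22 → W
Q(16)+M(12): 28≡2 → C
B(1)+D(3): 4 → E
M(12)+M(12): 24 → Y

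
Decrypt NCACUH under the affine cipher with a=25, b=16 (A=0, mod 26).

The inverse of 25 mod 26 is 25, since 25·25=625≡1. Apply D(y)=25·(y−16) mod 26:
N(13): 25·(13−16)=-75≡3 → D
C(2): 25·(2−16)=-350≡14 → O
A(0): 25·(0−16)=-400≡16 → Q
C(2): 25·(2−16)=-350≡14 → O
U(20): 25·(20−16)=100≡22 → W
H(7): 25·(7−16)=-225≡9 → J

DOQOWJ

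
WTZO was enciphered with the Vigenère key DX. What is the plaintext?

Repeat the key across the ciphertext: DXDX
W(22)−D(3): 19 → T
T(19)−X(23): -4≡22 → W
Z(25)−D(3): 22 → W
O(14)−X(23): -9≡17 → R

TWWR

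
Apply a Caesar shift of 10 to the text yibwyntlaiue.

islgixdvkseo

y(24): 24+10=34≡8 → i
i(8): 8+10=18 → s
b(1): 1+10=11 → l
w(22): 22+10=32≡6 → g
y(24): 24+10=34≡8 → i
n(13): 13+10=23 → x
t(19): 19+10=29≡3 → d
l(11): 11+10=21 → v
a(0): 0+10=10 → k
i(8): 8+10=18 → s
u(20): 20+10=30≡4 → e
e(4): 4+10=14 → o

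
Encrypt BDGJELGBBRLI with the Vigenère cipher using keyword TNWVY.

UQCECETXWPEV

Repeat the key across the message: TNWVYTNWVYTN
B(1)+T(19): 20 → U
D(3)+N(13): 16 → Q
G(6)+W(22): 28≡2 → C
J(9)+V(21): 30≡4 → E
E(4)+Y(24): 28≡2 → C
L(11)+T(19): 30≡4 → E
G(6)+N(13): 19 → T
B(1)+W(22): 23 → X
B(1)+V(21): 22 → W
R(17)+Y(24): 41≡15 → P
L(11)+T(19): 30≡4 → E
I(8)+N(13): 21 → V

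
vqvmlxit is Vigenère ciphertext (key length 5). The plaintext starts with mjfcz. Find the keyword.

Subtract each crib letter from the matching ciphertext letter (mod 26):
v(21)−m(12)=9 → j
q(16)−j(9)=7 → h
v(21)−f(5)=16 → q
m(12)−c(2)=10 → k
l(11)−z(25)=-14≡12 → m

jhqkm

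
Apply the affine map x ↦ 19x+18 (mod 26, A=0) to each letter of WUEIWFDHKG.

UIQOUJXVAC

W(22): 19·22+18=436≡20 → U
U(20): 19·20+18=398≡8 → I
E(4): 19·4+18=94≡16 → Q
I(8): 19·8+18=170≡14 → O
W(22): 19·22+18=436≡20 → U
F(5): 19·5+18=113≡9 → J
D(3): 19·3+18=75≡23 → X
H(7): 19·7+18=151≡21 → V
K(10): 19·10+18=208≡0 → A
G(6): 19·6+18=132≡2 → C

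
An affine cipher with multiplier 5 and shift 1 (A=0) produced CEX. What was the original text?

VLU

The inverse of 5 mod 26 is 21, since 5·21=105≡1. Apply D(y)=21·(y−1) mod 26:
C(2): 21·(2−1)=21 → V
E(4): 21·(4−1)=63≡11 → L
X(23): 21·(23−1)=462≡20 → U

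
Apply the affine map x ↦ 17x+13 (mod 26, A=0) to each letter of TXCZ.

YOVW

T(19): 17·19+13=336≡24 → Y
X(23): 17·23+13=404≡14 → O
C(2): 17·2+13=47≡21 → V
Z(25): 17·25+13=438≡22 → W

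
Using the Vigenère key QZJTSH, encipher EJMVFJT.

Repeat the key across the message: QZJTSHQ
E(4)+Q(16): 20 → U
J(9)+Z(25): 34≡8 → I
M(12)+J(9): 21 → V
V(21)+T(19): 40≡14 → O
F(5)+S(18): 23 → X
J(9)+H(7): 16 → Q
T(19)+Q(16): 35≡9 → J

UIVOXQJ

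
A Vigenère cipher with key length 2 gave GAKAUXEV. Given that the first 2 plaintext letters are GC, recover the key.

Subtract each crib letter from the matching ciphertext letter (mod 26):
G(6)−G(6)=0 → A
A(0)−C(2)=-2≡24 → Y

AY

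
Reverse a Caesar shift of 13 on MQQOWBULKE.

ZDDBJOHYXR

M(12): 12−13=-1≡25 → Z
Q(16): 16−13=3 → D
Q(16): 16−13=3 → D
O(14): 14−13=1 → B
W(22): 22−13=9 → J
B(1): 1−13=-12≡14 → O
U(20): 20−13=7 → H
L(11): 11−13=-2≡24 → Y
K(10): 10−13=-3≡23 → X
E(4): 4−13=-9≡17 → R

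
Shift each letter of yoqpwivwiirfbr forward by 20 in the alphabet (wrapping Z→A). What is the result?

y(24): 24+20=44≡18 → s
o(14): 14+20=34≡8 → i
q(16): 16+20=36≡10 → k
p(15): 15+20=35≡9 → j
w(22): 22+20=42≡16 → q
i(8): 8+20=28≡2 → c
v(21): 21+20=41≡15 → p
w(22): 22+20=42≡16 → q
i(8): 8+20=28≡2 → c
i(8): 8+20=28≡2 → c
r(17): 17+20=37≡11 → l
f(5): 5+20=25 → z
b(1): 1+20=21 → v
r(17): 17+20=37≡11 → l

sikjqcpqcclzvl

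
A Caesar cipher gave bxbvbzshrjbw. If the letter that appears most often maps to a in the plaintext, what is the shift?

The most frequent ciphertext letter is b (appears 4 times).
b is position 1; a is position 0.
Shift = 1.

1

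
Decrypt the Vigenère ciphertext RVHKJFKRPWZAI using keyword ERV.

Repeat the key across the ciphertext: ERVERVERVERVE
R(17)−E(4): 13 → N
V(21)−R(17): 4 → E
H(7)−V(21): -14≡12 → M
K(10)−E(4): 6 → G
J(9)−R(17): -8≡18 → S
F(5)−V(21): -16≡10 → K
K(10)−E(4): 6 → G
R(17)−R(17): 0 → A
P(15)−V(21): -6≡20 → U
W(22)−E(4): 18 → S
Z(25)−R(17): 8 → I
A(0)−V(21): -21≡5 → F
I(8)−E(4): 4 → E

NEMGSKGAUSIFE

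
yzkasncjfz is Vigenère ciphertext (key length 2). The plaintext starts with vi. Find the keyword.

dr

Subtract each crib letter from the matching ciphertext letter (mod 26):
y(24)−v(21)=3 → d
z(25)−i(8)=17 → r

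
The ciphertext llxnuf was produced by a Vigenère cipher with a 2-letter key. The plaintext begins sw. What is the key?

tp

Subtract each crib letter from the matching ciphertext letter (mod 26):
l(11)−s(18)=-7≡19 → t
l(11)−w(22)=-11≡15 → p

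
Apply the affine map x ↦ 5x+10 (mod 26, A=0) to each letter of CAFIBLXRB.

UKJYPNVRP

C(2): 5·2+10=20 → U
A(0): 5·0+10=10 → K
F(5): 5·5+10=35≡9 → J
I(8): 5·8+10=50≡24 → Y
B(1): 5·1+10=15 → P
L(11): 5·11+10=65≡13 → N
X(23): 5·23+10=125≡21 → V
R(17): 5·17+10=95≡17 → R
B(1): 5·1+10=15 → P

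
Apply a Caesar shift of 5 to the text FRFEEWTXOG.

F(5): 5+5=10 → K
R(17): 17+5=22 → W
F(5): 5+5=10 → K
E(4): 4+5=9 → J
E(4): 4+5=9 → J
W(22): 22+5=27≡1 → B
T(19): 19+5=24 → Y
X(23): 23+5=28≡2 → C
O(14): 14+5=19 → T
G(6): 6+5=11 → L

KWKJJBYCTL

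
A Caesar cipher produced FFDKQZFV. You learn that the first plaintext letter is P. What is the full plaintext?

From the crib: F(5)−P(15)=-10≡16, so the shift is 16.
Subtract 16 from each ciphertext letter:
F(5): 5−16=-11≡15 → P
F(5): 5−16=-11≡15 → P
D(3): 3−16=-13≡13 → N
K(10): 10−16=-6≡20 → U
Q(16): 16−16=0 → A
Z(25): 25−16=9 → J
F(5): 5−16=-11≡15 → P
V(21): 21−16=5 → F

PPNUAJPF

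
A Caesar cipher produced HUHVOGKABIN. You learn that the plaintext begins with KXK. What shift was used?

23

From the crib: H(7)−K(10)=-3≡23, so the shift is 23.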